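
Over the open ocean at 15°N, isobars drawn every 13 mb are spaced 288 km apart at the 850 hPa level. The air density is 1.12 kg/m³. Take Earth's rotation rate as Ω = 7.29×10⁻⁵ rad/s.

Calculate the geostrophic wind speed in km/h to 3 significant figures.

384 km/h

Coriolis parameter at 15°N:
f = 2Ω sin φ = 2 × 7.29×10⁻⁵ × sin 15° = 3.77×10⁻⁵ s⁻¹
Pressure gradient: |∂P/∂n| = 1300 Pa / 288000 m = 4.51×10⁻³ Pa/m
Geostrophic balance (pressure-gradient force = Coriolis force):
V_g = (1/(fρ)) |∂P/∂n| = 4.51×10⁻³ / (3.77×10⁻⁵ × 1.12) = 107 m/s
Converting: 107 m/s × 3.6 = 384 km/h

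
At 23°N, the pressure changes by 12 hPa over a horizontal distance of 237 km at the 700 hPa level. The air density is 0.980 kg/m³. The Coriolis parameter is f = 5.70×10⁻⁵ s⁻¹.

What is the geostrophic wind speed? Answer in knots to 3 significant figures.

176 knots

Pressure gradient: |∂P/∂n| = 1200 Pa / 237000 m = 5.06×10⁻³ Pa/m
Geostrophic balance (pressure-gradient force = Coriolis force):
V_g = (1/(fρ)) |∂P/∂n| = 5.06×10⁻³ / (5.70×10⁻⁵ × 0.980) = 90.6 m/s
Converting: 90.6 m/s × 1.944 = 176 knots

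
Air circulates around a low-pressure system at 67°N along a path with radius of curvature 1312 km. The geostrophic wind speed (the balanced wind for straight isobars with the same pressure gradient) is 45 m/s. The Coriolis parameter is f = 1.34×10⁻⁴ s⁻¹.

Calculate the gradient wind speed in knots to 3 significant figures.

72.2 knots

Around a low, centrifugal force acts outward with Coriolis, so pressure-gradient force balances both:
(1/ρ)|∂P/∂n| = fV + V²/R  →  V² + fR·V − fR·V_g = 0
With fR = 1.34×10⁻⁴ × 1312×10³ m = 176 m/s:
V = [−fR + √((fR)² + 4 fR V_g)]/2 = [−176 + √(176² + 4×176×45)]/2 = 37.1 m/s
Subgeostrophic (V < V_g = 45 m/s), as expected around a low.
Converting: 37.1 m/s × 1.944 = 72.2 knots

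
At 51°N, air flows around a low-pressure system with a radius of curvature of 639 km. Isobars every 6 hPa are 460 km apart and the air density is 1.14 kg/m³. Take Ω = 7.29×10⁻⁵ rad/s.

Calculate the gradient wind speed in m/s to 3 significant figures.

8.98 m/s

Coriolis parameter at 51°N:
f = 2Ω sin φ = 2 × 7.29×10⁻⁵ × sin 51° = 1.13×10⁻⁴ s⁻¹
Pressure gradient: |∂P/∂n| = 600 Pa / 460000 m = 1.30×10⁻³ Pa/m
Geostrophic speed: V_g = |∂P/∂n|/(fρ) = 1.30×10⁻³/(1.13×10⁻⁴ × 1.14) = 10.1 m/s
Around a low, centrifugal force acts outward with Coriolis, so pressure-gradient force balances both:
(1/ρ)|∂P/∂n| = fV + V²/R  →  V² + fR·V − fR·V_g = 0
With fR = 1.13×10⁻⁴ × 639×10³ m = 72.4 m/s:
V = [−fR + √((fR)² + 4 fR V_g)]/2 = [−72.4 + √(72.4² + 4×72.4×10.1)]/2 = 8.98 m/s
Subgeostrophic (V < V_g = 10.1 m/s), as expected around a low.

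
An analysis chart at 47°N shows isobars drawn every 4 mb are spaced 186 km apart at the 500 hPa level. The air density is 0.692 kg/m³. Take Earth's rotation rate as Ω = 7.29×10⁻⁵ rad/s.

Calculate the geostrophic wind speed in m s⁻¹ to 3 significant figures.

Coriolis parameter at 47°N:
f = 2Ω sin φ = 2 × 7.29×10⁻⁵ × sin 47° = 1.07×10⁻⁴ s⁻¹
Pressure gradient: |∂P/∂n| = 400 Pa / 186000 m = 2.15×10⁻³ Pa/m
Geostrophic balance (pressure-gradient force = Coriolis force):
V_g = (1/(fρ)) |∂P/∂n| = 2.15×10⁻³ / (1.07×10⁻⁴ × 0.692) = 29.1 m/s

29.1 m s⁻¹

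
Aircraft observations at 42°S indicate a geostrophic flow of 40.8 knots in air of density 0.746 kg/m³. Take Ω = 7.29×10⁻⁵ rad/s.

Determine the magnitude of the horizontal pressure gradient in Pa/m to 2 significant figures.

1.5×10⁻³ Pa/m

Coriolis parameter at 42°S:
f = 2Ω sin φ = 2 × 7.29×10⁻⁵ × sin 42° = 9.76×10⁻⁵ s⁻¹
Wind speed in SI: 40.8 knots = 21.0 m/s
Geostrophic balance rearranged: |∂P/∂n| = f ρ V_g
|∂P/∂n| = 9.76×10⁻⁵ × 0.746 × 21.0 = 1.53×10⁻³ Pa/m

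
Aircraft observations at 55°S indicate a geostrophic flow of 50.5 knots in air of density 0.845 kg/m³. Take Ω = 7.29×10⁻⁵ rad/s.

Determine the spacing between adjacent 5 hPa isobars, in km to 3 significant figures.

191 km

Coriolis parameter at 55°S:
f = 2Ω sin φ = 2 × 7.29×10⁻⁵ × sin 55° = 1.19×10⁻⁴ s⁻¹
Wind speed in SI: 50.5 knots = 26.0 m/s
Geostrophic balance rearranged: |∂P/∂n| = f ρ V_g
|∂P/∂n| = 1.19×10⁻⁴ × 0.845 × 26.0 = 2.62×10⁻³ Pa/m
Isobar spacing: Δn = ΔP/|∂P/∂n| = 500 Pa / 2.62×10⁻³ Pa/m = 190705 m ≈ 191 km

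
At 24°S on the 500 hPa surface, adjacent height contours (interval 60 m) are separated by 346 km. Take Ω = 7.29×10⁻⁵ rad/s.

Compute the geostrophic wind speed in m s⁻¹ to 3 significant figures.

28.7 m s⁻¹

Coriolis parameter at 24°S:
f = 2Ω sin φ = 2 × 7.29×10⁻⁵ × sin 24° = 5.93×10⁻⁵ s⁻¹
Height gradient: |∂Z/∂n| = 60 m / 346000 m = 1.73×10⁻⁴
On a pressure surface, geostrophic balance gives V_g = (g/f)|∂Z/∂n|:
V_g = 9.81 × 1.73×10⁻⁴ / 5.93×10⁻⁵ = 28.7 m/s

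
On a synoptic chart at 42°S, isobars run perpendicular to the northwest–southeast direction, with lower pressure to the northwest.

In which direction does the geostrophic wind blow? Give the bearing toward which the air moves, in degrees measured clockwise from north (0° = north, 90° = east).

The pressure-gradient force points toward the northwest (bearing 315°).
Geostrophic balance: in the Southern Hemisphere the Coriolis force deflects motion to the left, so the geostrophic wind blows 90° to the left of the pressure-gradient force (low pressure on the right).
Rotating 315° by 90° counterclockwise gives 225° — the wind blows toward the southwest.

225°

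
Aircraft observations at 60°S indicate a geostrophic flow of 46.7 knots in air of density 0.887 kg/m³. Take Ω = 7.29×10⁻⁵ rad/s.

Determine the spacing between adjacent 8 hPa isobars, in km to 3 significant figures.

297 km

Coriolis parameter at 60°S:
f = 2Ω sin φ = 2 × 7.29×10⁻⁵ × sin 60° = 1.26×10⁻⁴ s⁻¹
Wind speed in SI: 46.7 knots = 24.0 m/s
Geostrophic balance rearranged: |∂P/∂n| = f ρ V_g
|∂P/∂n| = 1.26×10⁻⁴ × 0.887 × 24.0 = 2.69×10⁻³ Pa/m
Isobar spacing: Δn = ΔP/|∂P/∂n| = 800 Pa / 2.69×10⁻³ Pa/m = 297319 m ≈ 297 km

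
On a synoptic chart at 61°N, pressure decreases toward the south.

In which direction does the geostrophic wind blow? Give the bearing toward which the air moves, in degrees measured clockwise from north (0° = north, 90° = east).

270°

The pressure-gradient force points toward the south (bearing 180°).
Geostrophic balance: in the Northern Hemisphere the Coriolis force deflects motion to the right, so the geostrophic wind blows 90° to the right of the pressure-gradient force (low pressure on the left).
Rotating 180° by 90° clockwise gives 270° — the wind blows toward the west.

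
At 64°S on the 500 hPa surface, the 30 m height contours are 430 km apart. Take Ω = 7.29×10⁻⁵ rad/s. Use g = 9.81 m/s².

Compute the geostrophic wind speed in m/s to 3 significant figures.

Coriolis parameter at 64°S:
f = 2Ω sin φ = 2 × 7.29×10⁻⁵ × sin 64° = 1.31×10⁻⁴ s⁻¹
Height gradient: |∂Z/∂n| = 30 m / 430000 m = 6.98×10⁻⁵
On a pressure surface, geostrophic balance gives V_g = (g/f)|∂Z/∂n|:
V_g = 9.81 × 6.98×10⁻⁵ / 1.31×10⁻⁴ = 5.22 m/s

5.22 m/s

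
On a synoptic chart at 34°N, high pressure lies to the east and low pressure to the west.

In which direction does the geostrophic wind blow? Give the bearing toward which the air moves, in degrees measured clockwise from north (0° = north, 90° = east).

000°

The pressure-gradient force points toward the west (bearing 270°).
Geostrophic balance: in the Northern Hemisphere the Coriolis force deflects motion to the right, so the geostrophic wind blows 90° to the right of the pressure-gradient force (low pressure on the left).
Rotating 270° by 90° clockwise gives 000° — the wind blows toward the north.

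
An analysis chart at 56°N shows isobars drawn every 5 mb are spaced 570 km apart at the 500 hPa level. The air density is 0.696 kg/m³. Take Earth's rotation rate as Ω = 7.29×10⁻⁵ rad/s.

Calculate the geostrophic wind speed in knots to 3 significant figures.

Coriolis parameter at 56°N:
f = 2Ω sin φ = 2 × 7.29×10⁻⁵ × sin 56° = 1.21×10⁻⁴ s⁻¹
Pressure gradient: |∂P/∂n| = 500 Pa / 570000 m = 8.77×10⁻⁴ Pa/m
Geostrophic balance (pressure-gradient force = Coriolis force):
V_g = (1/(fρ)) |∂P/∂n| = 8.77×10⁻⁴ / (1.21×10⁻⁴ × 0.696) = 10.4 m/s
Converting: 10.4 m/s × 1.944 = 20.3 knots

20.3 knots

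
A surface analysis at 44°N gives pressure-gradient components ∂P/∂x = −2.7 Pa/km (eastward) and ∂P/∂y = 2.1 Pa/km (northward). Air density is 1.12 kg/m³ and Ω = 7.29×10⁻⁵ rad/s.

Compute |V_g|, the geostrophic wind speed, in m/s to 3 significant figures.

Coriolis parameter at 44°N:
f = 2Ω sin φ = 2 × 7.29×10⁻⁵ × sin 44° = 1.01×10⁻⁴ s⁻¹
Component geostrophic relations (x east, y north):
u_g = −(1/(fρ)) ∂P/∂y,  v_g = (1/(fρ)) ∂P/∂x
u_g = −(2.1×10⁻³)/(1.01×10⁻⁴ × 1.12) = −18.5 m/s;  v_g = (−2.7×10⁻³)/(1.01×10⁻⁴ × 1.12) = −23.8 m/s
|V_g| = √(u_g² + v_g²) = 30.2 m/s

30.2 m/s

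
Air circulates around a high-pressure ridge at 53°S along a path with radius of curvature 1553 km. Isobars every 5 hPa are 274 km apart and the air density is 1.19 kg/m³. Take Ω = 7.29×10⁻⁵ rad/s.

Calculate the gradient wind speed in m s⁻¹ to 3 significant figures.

14.3 m s⁻¹

Coriolis parameter at 53°S:
f = 2Ω sin φ = 2 × 7.29×10⁻⁵ × sin 53° = 1.16×10⁻⁴ s⁻¹
Pressure gradient: |∂P/∂n| = 500 Pa / 274000 m = 1.82×10⁻³ Pa/m
Geostrophic speed: V_g = |∂P/∂n|/(fρ) = 1.82×10⁻³/(1.16×10⁻⁴ × 1.19) = 13.2 m/s
Around a high, pressure-gradient force acts outward with centrifugal, so Coriolis balances both:
fV = (1/ρ)|∂P/∂n| + V²/R  →  V² − fR·V + fR·V_g = 0
With fR = 1.16×10⁻⁴ × 1553×10³ m = 181 m/s:
V = [fR − √((fR)² − 4 fR V_g)]/2 = [181 − √(181² − 4×181×13.2)]/2 = 14.3 m/s
Supergeostrophic (V > V_g = 13.2 m/s), as expected around a high.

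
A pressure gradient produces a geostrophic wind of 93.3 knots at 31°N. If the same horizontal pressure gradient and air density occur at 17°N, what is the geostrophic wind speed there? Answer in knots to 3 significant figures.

164 knots

With the same pressure gradient and density, V_g ∝ 1/f ∝ 1/sin φ.
V₂ = V₁ · sin φ₁ / sin φ₂ = 93.3 × sin 31° / sin 17°
V₂ = 93.3 × 0.5150/0.2924 = 164 knots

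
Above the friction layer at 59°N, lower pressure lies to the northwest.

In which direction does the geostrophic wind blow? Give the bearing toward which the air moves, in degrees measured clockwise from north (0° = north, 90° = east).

045°

The pressure-gradient force points toward the northwest (bearing 315°).
Geostrophic balance: in the Northern Hemisphere the Coriolis force deflects motion to the right, so the geostrophic wind blows 90° to the right of the pressure-gradient force (low pressure on the left).
Rotating 315° by 90° clockwise gives 045° — the wind blows toward the northeast.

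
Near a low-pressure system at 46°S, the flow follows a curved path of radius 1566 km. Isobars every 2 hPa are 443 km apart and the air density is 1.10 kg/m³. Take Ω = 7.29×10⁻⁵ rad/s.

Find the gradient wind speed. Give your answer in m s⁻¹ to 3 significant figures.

Coriolis parameter at 46°S:
f = 2Ω sin φ = 2 × 7.29×10⁻⁵ × sin 46° = 1.05×10⁻⁴ s⁻¹
Pressure gradient: |∂P/∂n| = 200 Pa / 443000 m = 4.51×10⁻⁴ Pa/m
Geostrophic speed: V_g = |∂P/∂n|/(fρ) = 4.51×10⁻⁴/(1.05×10⁻⁴ × 1.10) = 3.91 m/s
Around a low, centrifugal force acts outward with Coriolis, so pressure-gradient force balances both:
(1/ρ)|∂P/∂n| = fV + V²/R  →  V² + fR·V − fR·V_g = 0
With fR = 1.05×10⁻⁴ × 1566×10³ m = 164 m/s:
V = [−fR + √((fR)² + 4 fR V_g)]/2 = [−164 + √(164² + 4×164×3.91)]/2 = 3.82 m/s
Subgeostrophic (V < V_g = 3.91 m/s), as expected around a low.

3.82 m s⁻¹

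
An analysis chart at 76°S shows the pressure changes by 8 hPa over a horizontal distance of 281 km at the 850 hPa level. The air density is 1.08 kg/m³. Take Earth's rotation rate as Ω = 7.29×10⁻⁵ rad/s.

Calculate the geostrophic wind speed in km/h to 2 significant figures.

67 km/h

Coriolis parameter at 76°S:
f = 2Ω sin φ = 2 × 7.29×10⁻⁵ × sin 76° = 1.41×10⁻⁴ s⁻¹
Pressure gradient: |∂P/∂n| = 800 Pa / 281000 m = 2.85×10⁻³ Pa/m
Geostrophic balance (pressure-gradient force = Coriolis force):
V_g = (1/(fρ)) |∂P/∂n| = 2.85×10⁻³ / (1.41×10⁻⁴ × 1.08) = 18.6 m/s
Converting: 18.6 m/s × 3.6 = 67 km/h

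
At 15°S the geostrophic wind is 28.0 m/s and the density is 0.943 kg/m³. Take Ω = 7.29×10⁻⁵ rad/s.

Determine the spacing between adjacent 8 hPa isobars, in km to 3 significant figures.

Coriolis parameter at 15°S:
f = 2Ω sin φ = 2 × 7.29×10⁻⁵ × sin 15° = 3.77×10⁻⁵ s⁻¹
Geostrophic balance rearranged: |∂P/∂n| = f ρ V_g
|∂P/∂n| = 3.77×10⁻⁵ × 0.943 × 28.0 = 9.96×10⁻⁴ Pa/m
Isobar spacing: Δn = ΔP/|∂P/∂n| = 800 Pa / 9.96×10⁻⁴ Pa/m = 802909 m ≈ 803 km

803 km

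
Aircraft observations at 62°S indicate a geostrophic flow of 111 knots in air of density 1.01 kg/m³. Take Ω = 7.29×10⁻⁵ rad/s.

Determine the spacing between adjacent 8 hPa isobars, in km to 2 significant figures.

110 km

Coriolis parameter at 62°S:
f = 2Ω sin φ = 2 × 7.29×10⁻⁵ × sin 62° = 1.29×10⁻⁴ s⁻¹
Wind speed in SI: 111 knots = 57.1 m/s
Geostrophic balance rearranged: |∂P/∂n| = f ρ V_g
|∂P/∂n| = 1.29×10⁻⁴ × 1.01 × 57.1 = 7.42×10⁻³ Pa/m
Isobar spacing: Δn = ΔP/|∂P/∂n| = 800 Pa / 7.42×10⁻³ Pa/m = 107749 m ≈ 110 km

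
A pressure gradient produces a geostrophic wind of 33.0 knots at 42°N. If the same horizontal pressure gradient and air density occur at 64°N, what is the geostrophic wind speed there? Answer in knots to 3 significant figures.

With the same pressure gradient and density, V_g ∝ 1/f ∝ 1/sin φ.
V₂ = V₁ · sin φ₁ / sin φ₂ = 33.0 × sin 42° / sin 64°
V₂ = 33.0 × 0.6691/0.8988 = 24.6 knots

24.6 knots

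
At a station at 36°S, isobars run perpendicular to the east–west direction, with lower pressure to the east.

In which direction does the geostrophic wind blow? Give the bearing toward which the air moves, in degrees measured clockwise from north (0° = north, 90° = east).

000°

The pressure-gradient force points toward the east (bearing 090°).
Geostrophic balance: in the Southern Hemisphere the Coriolis force deflects motion to the left, so the geostrophic wind blows 90° to the left of the pressure-gradient force (low pressure on the right).
Rotating 090° by 90° counterclockwise gives 000° — the wind blows toward the north.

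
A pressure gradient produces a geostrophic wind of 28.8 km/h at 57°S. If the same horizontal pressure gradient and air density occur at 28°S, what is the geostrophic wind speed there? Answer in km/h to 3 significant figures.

With the same pressure gradient and density, V_g ∝ 1/f ∝ 1/sin φ.
V₂ = V₁ · sin φ₁ / sin φ₂ = 28.8 × sin 57° / sin 28°
V₂ = 28.8 × 0.8387/0.4695 = 51.4 km/h

51.4 km/h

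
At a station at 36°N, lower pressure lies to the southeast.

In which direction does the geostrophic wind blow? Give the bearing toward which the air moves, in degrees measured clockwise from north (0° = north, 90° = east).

The pressure-gradient force points toward the southeast (bearing 135°).
Geostrophic balance: in the Northern Hemisphere the Coriolis force deflects motion to the right, so the geostrophic wind blows 90° to the right of the pressure-gradient force (low pressure on the left).
Rotating 135° by 90° clockwise gives 225° — the wind blows toward the southwest.

225°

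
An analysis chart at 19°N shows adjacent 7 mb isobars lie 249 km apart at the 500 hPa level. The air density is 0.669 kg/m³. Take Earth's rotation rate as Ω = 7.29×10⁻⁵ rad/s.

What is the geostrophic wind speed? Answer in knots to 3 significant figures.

Coriolis parameter at 19°N:
f = 2Ω sin φ = 2 × 7.29×10⁻⁵ × sin 19° = 4.75×10⁻⁵ s⁻¹
Pressure gradient: |∂P/∂n| = 700 Pa / 249000 m = 2.81×10⁻³ Pa/m
Geostrophic balance (pressure-gradient force = Coriolis force):
V_g = (1/(fρ)) |∂P/∂n| = 2.81×10⁻³ / (4.75×10⁻⁵ × 0.669) = 88.5 m/s
Converting: 88.5 m/s × 1.944 = 172 knots

172 knots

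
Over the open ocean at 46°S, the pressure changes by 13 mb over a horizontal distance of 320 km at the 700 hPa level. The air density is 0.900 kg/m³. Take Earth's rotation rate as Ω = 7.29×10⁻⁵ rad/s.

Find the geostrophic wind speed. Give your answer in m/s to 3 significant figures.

Coriolis parameter at 46°S:
f = 2Ω sin φ = 2 × 7.29×10⁻⁵ × sin 46° = 1.05×10⁻⁴ s⁻¹
Pressure gradient: |∂P/∂n| = 1300 Pa / 320000 m = 4.06×10⁻³ Pa/m
Geostrophic balance (pressure-gradient force = Coriolis force):
V_g = (1/(fρ)) |∂P/∂n| = 4.06×10⁻³ / (1.05×10⁻⁴ × 0.900) = 43.0 m/s

43.0 m/s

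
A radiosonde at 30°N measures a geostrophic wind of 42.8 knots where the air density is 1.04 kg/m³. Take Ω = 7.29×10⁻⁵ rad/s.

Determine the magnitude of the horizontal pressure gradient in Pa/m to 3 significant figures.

Coriolis parameter at 30°N:
f = 2Ω sin φ = 2 × 7.29×10⁻⁵ × sin 30° = 7.29×10⁻⁵ s⁻¹
Wind speed in SI: 42.8 knots = 22.0 m/s
Geostrophic balance rearranged: |∂P/∂n| = f ρ V_g
|∂P/∂n| = 7.29×10⁻⁵ × 1.04 × 22.0 = 1.67×10⁻³ Pa/m

1.67×10⁻³ Pa/m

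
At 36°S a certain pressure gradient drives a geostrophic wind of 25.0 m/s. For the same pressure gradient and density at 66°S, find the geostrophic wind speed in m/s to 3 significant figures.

16.1 m/s

With the same pressure gradient and density, V_g ∝ 1/f ∝ 1/sin φ.
V₂ = V₁ · sin φ₁ / sin φ₂ = 25.0 × sin 36° / sin 66°
V₂ = 25.0 × 0.5878/0.9135 = 16.1 m/s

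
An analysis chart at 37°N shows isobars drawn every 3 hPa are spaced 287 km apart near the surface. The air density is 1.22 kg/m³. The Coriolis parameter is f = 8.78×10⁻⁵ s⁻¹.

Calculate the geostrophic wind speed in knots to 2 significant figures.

Pressure gradient: |∂P/∂n| = 300 Pa / 287000 m = 1.05×10⁻³ Pa/m
Geostrophic balance (pressure-gradient force = Coriolis force):
V_g = (1/(fρ)) |∂P/∂n| = 1.05×10⁻³ / (8.78×10⁻⁵ × 1.22) = 9.76 m/s
Converting: 9.76 m/s × 1.944 = 19 knots

19 knots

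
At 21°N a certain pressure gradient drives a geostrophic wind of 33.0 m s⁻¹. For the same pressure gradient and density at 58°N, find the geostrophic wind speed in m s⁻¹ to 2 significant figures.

With the same pressure gradient and density, V_g ∝ 1/f ∝ 1/sin φ.
V₂ = V₁ · sin φ₁ / sin φ₂ = 33.0 × sin 21° / sin 58°
V₂ = 33.0 × 0.3584/0.8480 = 14 m s⁻¹

14 m s⁻¹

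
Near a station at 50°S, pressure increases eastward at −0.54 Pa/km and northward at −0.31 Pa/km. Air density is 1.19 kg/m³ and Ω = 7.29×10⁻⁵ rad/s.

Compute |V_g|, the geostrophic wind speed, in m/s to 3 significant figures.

Coriolis parameter at 50°S:
f = 2Ω sin φ = 2 × 7.29×10⁻⁵ × sin 50° = 1.12×10⁻⁴ s⁻¹
In the Southern Hemisphere f is negative: f = −1.12×10⁻⁴ s⁻¹.
Component geostrophic relations (x east, y north):
u_g = −(1/(fρ)) ∂P/∂y,  v_g = (1/(fρ)) ∂P/∂x
u_g = −(−0.31×10⁻³)/(−1.12×10⁻⁴ × 1.19) = −2.33 m/s;  v_g = (−0.54×10⁻³)/(−1.12×10⁻⁴ × 1.19) = 4.06 m/s
|V_g| = √(u_g² + v_g²) = 4.68 m/s

4.68 m/s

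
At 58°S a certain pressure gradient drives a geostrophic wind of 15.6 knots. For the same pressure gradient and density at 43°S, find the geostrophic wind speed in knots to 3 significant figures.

With the same pressure gradient and density, V_g ∝ 1/f ∝ 1/sin φ.
V₂ = V₁ · sin φ₁ / sin φ₂ = 15.6 × sin 58° / sin 43°
V₂ = 15.6 × 0.8480/0.6820 = 19.4 knots

19.4 knots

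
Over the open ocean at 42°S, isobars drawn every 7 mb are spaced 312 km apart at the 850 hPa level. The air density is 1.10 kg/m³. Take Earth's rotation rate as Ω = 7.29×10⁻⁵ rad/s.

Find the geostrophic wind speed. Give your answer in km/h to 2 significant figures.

75 km/h

Coriolis parameter at 42°S:
f = 2Ω sin φ = 2 × 7.29×10⁻⁵ × sin 42° = 9.76×10⁻⁵ s⁻¹
Pressure gradient: |∂P/∂n| = 700 Pa / 312000 m = 2.24×10⁻³ Pa/m
Geostrophic balance (pressure-gradient force = Coriolis force):
V_g = (1/(fρ)) |∂P/∂n| = 2.24×10⁻³ / (9.76×10⁻⁵ × 1.10) = 20.9 m/s
Converting: 20.9 m/s × 3.6 = 75 km/h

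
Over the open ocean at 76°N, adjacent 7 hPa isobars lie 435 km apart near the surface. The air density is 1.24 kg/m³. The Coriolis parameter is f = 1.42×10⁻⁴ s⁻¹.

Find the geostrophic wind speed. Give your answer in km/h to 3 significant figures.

32.9 km/h

Pressure gradient: |∂P/∂n| = 700 Pa / 435000 m = 1.61×10⁻³ Pa/m
Geostrophic balance (pressure-gradient force = Coriolis force):
V_g = (1/(fρ)) |∂P/∂n| = 1.61×10⁻³ / (1.42×10⁻⁴ × 1.24) = 9.14 m/s
Converting: 9.14 m/s × 3.6 = 32.9 km/h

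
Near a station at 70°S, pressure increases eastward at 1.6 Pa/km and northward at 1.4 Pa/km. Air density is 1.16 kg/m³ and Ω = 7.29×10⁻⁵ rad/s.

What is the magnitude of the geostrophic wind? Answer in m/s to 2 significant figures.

Coriolis parameter at 70°S:
f = 2Ω sin φ = 2 × 7.29×10⁻⁵ × sin 70° = 1.37×10⁻⁴ s⁻¹
In the Southern Hemisphere f is negative: f = −1.37×10⁻⁴ s⁻¹.
Component geostrophic relations (x east, y north):
u_g = −(1/(fρ)) ∂P/∂y,  v_g = (1/(fρ)) ∂P/∂x
u_g = −(1.4×10⁻³)/(−1.37×10⁻⁴ × 1.16) = 8.81 m/s;  v_g = (1.6×10⁻³)/(−1.37×10⁻⁴ × 1.16) = −10.1 m/s
|V_g| = √(u_g² + v_g²) = 13.4 m/s

13 m/s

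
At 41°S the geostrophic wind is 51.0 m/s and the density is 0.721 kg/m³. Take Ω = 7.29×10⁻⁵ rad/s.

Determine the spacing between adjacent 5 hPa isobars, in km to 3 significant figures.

Coriolis parameter at 41°S:
f = 2Ω sin φ = 2 × 7.29×10⁻⁵ × sin 41° = 9.57×10⁻⁵ s⁻¹
Geostrophic balance rearranged: |∂P/∂n| = f ρ V_g
|∂P/∂n| = 9.57×10⁻⁵ × 0.721 × 51.0 = 3.52×10⁻³ Pa/m
Isobar spacing: Δn = ΔP/|∂P/∂n| = 500 Pa / 3.52×10⁻³ Pa/m = 142156 m ≈ 142 km

142 km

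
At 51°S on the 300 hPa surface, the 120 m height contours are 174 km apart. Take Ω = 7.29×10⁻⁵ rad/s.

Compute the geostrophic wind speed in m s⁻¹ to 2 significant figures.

Coriolis parameter at 51°S:
f = 2Ω sin φ = 2 × 7.29×10⁻⁵ × sin 51° = 1.13×10⁻⁴ s⁻¹
Height gradient: |∂Z/∂n| = 120 m / 174000 m = 6.90×10⁻⁴
On a pressure surface, geostrophic balance gives V_g = (g/f)|∂Z/∂n|:
V_g = 9.81 × 6.90×10⁻⁴ / 1.13×10⁻⁴ = 59.7 m/s

60 m s⁻¹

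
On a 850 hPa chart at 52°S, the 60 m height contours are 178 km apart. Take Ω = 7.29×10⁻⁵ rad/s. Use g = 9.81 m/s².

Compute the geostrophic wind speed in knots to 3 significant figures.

55.9 knots

Coriolis parameter at 52°S:
f = 2Ω sin φ = 2 × 7.29×10⁻⁵ × sin 52° = 1.15×10⁻⁴ s⁻¹
Height gradient: |∂Z/∂n| = 60 m / 178000 m = 3.37×10⁻⁴
On a pressure surface, geostrophic balance gives V_g = (g/f)|∂Z/∂n|:
V_g = 9.81 × 3.37×10⁻⁴ / 1.15×10⁻⁴ = 28.8 m/s
Converting: 28.8 m/s × 1.944 = 55.9 knots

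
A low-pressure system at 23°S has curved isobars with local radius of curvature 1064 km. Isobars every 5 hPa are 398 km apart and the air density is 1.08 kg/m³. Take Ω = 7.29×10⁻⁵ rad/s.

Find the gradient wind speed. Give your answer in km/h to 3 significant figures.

58.1 km/h

Coriolis parameter at 23°S:
f = 2Ω sin φ = 2 × 7.29×10⁻⁵ × sin 23° = 5.70×10⁻⁵ s⁻¹
Pressure gradient: |∂P/∂n| = 500 Pa / 398000 m = 1.26×10⁻³ Pa/m
Geostrophic speed: V_g = |∂P/∂n|/(fρ) = 1.26×10⁻³/(5.70×10⁻⁵ × 1.08) = 20.4 m/s
Around a low, centrifugal force acts outward with Coriolis, so pressure-gradient force balances both:
(1/ρ)|∂P/∂n| = fV + V²/R  →  V² + fR·V − fR·V_g = 0
With fR = 5.70×10⁻⁵ × 1064×10³ m = 60.6 m/s:
V = [−fR + √((fR)² + 4 fR V_g)]/2 = [−60.6 + √(60.6² + 4×60.6×20.4)]/2 = 16.1 m/s
Subgeostrophic (V < V_g = 20.4 m/s), as expected around a low.
Converting: 16.1 m/s × 3.6 = 58.1 km/h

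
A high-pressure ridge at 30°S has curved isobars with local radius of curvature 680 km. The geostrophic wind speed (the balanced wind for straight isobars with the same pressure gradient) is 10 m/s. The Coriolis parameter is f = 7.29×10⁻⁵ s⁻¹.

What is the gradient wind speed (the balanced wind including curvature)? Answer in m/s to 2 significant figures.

14 m/s

Around a high, pressure-gradient force acts outward with centrifugal, so Coriolis balances both:
fV = (1/ρ)|∂P/∂n| + V²/R  →  V² − fR·V + fR·V_g = 0
With fR = 7.29×10⁻⁵ × 680×10³ m = 49.6 m/s:
V = [fR − √((fR)² − 4 fR V_g)]/2 = [49.6 − √(49.6² − 4×49.6×10)]/2 = 13.9 m/s
Supergeostrophic (V > V_g = 10 m/s), as expected around a high.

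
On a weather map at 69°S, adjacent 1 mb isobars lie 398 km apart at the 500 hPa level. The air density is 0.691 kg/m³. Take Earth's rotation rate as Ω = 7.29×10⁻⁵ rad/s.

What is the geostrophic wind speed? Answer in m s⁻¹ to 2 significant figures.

2.7 m s⁻¹

Coriolis parameter at 69°S:
f = 2Ω sin φ = 2 × 7.29×10⁻⁵ × sin 69° = 1.36×10⁻⁴ s⁻¹
Pressure gradient: |∂P/∂n| = 100 Pa / 398000 m = 2.51×10⁻⁴ Pa/m
Geostrophic balance (pressure-gradient force = Coriolis force):
V_g = (1/(fρ)) |∂P/∂n| = 2.51×10⁻⁴ / (1.36×10⁻⁴ × 0.691) = 2.67 m/s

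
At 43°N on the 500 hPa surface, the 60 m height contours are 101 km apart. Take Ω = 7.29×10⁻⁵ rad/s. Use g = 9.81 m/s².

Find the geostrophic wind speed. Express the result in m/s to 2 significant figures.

Coriolis parameter at 43°N:
f = 2Ω sin φ = 2 × 7.29×10⁻⁵ × sin 43° = 9.94×10⁻⁵ s⁻¹
Height gradient: |∂Z/∂n| = 60 m / 101000 m = 5.94×10⁻⁴
On a pressure surface, geostrophic balance gives V_g = (g/f)|∂Z/∂n|:
V_g = 9.81 × 5.94×10⁻⁴ / 9.94×10⁻⁵ = 58.6 m/s

59 m/s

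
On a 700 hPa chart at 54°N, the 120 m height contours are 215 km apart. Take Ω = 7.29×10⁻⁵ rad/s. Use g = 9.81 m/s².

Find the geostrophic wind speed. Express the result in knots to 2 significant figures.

90 knots

Coriolis parameter at 54°N:
f = 2Ω sin φ = 2 × 7.29×10⁻⁵ × sin 54° = 1.18×10⁻⁴ s⁻¹
Height gradient: |∂Z/∂n| = 120 m / 215000 m = 5.58×10⁻⁴
On a pressure surface, geostrophic balance gives V_g = (g/f)|∂Z/∂n|:
V_g = 9.81 × 5.58×10⁻⁴ / 1.18×10⁻⁴ = 46.4 m/s
Converting: 46.4 m/s × 1.944 = 90 knots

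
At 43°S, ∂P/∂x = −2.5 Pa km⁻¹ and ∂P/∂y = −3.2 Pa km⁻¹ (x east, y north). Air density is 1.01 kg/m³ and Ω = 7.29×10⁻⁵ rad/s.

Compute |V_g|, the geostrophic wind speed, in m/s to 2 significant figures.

Coriolis parameter at 43°S:
f = 2Ω sin φ = 2 × 7.29×10⁻⁵ × sin 43° = 9.94×10⁻⁵ s⁻¹
In the Southern Hemisphere f is negative: f = −9.94×10⁻⁵ s⁻¹.
Component geostrophic relations (x east, y north):
u_g = −(1/(fρ)) ∂P/∂y,  v_g = (1/(fρ)) ∂P/∂x
u_g = −(−3.2×10⁻³)/(−9.94×10⁻⁵ × 1.01) = −31.9 m/s;  v_g = (−2.5×10⁻³)/(−9.94×10⁻⁵ × 1.01) = 24.9 m/s
|V_g| = √(u_g² + v_g²) = 40.4 m/s

40 m/s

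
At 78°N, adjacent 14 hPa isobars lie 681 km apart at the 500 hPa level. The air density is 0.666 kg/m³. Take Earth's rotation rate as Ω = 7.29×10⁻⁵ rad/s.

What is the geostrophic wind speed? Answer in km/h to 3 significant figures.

Coriolis parameter at 78°N:
f = 2Ω sin φ = 2 × 7.29×10⁻⁵ × sin 78° = 1.43×10⁻⁴ s⁻¹
Pressure gradient: |∂P/∂n| = 1400 Pa / 681000 m = 2.06×10⁻³ Pa/m
Geostrophic balance (pressure-gradient force = Coriolis force):
V_g = (1/(fρ)) |∂P/∂n| = 2.06×10⁻³ / (1.43×10⁻⁴ × 0.666) = 21.6 m/s
Converting: 21.6 m/s × 3.6 = 77.9 km/h

77.9 km/h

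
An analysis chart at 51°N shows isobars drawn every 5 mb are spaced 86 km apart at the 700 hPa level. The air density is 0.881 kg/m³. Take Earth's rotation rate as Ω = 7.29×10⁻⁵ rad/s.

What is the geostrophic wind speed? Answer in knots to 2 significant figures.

110 knots

Coriolis parameter at 51°N:
f = 2Ω sin φ = 2 × 7.29×10⁻⁵ × sin 51° = 1.13×10⁻⁴ s⁻¹
Pressure gradient: |∂P/∂n| = 500 Pa / 86000 m = 5.81×10⁻³ Pa/m
Geostrophic balance (pressure-gradient force = Coriolis force):
V_g = (1/(fρ)) |∂P/∂n| = 5.81×10⁻³ / (1.13×10⁻⁴ × 0.881) = 58.2 m/s
Converting: 58.2 m/s × 1.944 = 110 knots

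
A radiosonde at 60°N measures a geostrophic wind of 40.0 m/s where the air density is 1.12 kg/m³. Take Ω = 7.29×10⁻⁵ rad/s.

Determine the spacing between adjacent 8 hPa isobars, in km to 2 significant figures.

140 km

Coriolis parameter at 60°N:
f = 2Ω sin φ = 2 × 7.29×10⁻⁵ × sin 60° = 1.26×10⁻⁴ s⁻¹
Geostrophic balance rearranged: |∂P/∂n| = f ρ V_g
|∂P/∂n| = 1.26×10⁻⁴ × 1.12 × 40.0 = 5.66×10⁻³ Pa/m
Isobar spacing: Δn = ΔP/|∂P/∂n| = 800 Pa / 5.66×10⁻³ Pa/m = 141424 m ≈ 140 km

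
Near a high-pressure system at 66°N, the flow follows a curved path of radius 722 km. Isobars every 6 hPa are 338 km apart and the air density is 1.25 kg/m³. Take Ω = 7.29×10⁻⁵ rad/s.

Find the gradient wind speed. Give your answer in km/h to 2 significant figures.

44 km/h

Coriolis parameter at 66°N:
f = 2Ω sin φ = 2 × 7.29×10⁻⁵ × sin 66° = 1.33×10⁻⁴ s⁻¹
Pressure gradient: |∂P/∂n| = 600 Pa / 338000 m = 1.78×10⁻³ Pa/m
Geostrophic speed: V_g = |∂P/∂n|/(fρ) = 1.78×10⁻³/(1.33×10⁻⁴ × 1.25) = 10.7 m/s
Around a high, pressure-gradient force acts outward with centrifugal, so Coriolis balances both:
fV = (1/ρ)|∂P/∂n| + V²/R  →  V² − fR·V + fR·V_g = 0
With fR = 1.33×10⁻⁴ × 722×10³ m = 96.2 m/s:
V = [fR − √((fR)² − 4 fR V_g)]/2 = [96.2 − √(96.2² − 4×96.2×10.7)]/2 = 12.2 m/s
Supergeostrophic (V > V_g = 10.7 m/s), as expected around a high.
Converting: 12.2 m/s × 3.6 = 44 km/h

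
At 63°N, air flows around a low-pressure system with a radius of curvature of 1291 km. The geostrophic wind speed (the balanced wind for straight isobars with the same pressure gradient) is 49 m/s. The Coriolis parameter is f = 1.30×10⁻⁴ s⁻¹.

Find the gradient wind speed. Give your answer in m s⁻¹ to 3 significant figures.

39.6 m s⁻¹

Around a low, centrifugal force acts outward with Coriolis, so pressure-gradient force balances both:
(1/ρ)|∂P/∂n| = fV + V²/R  →  V² + fR·V − fR·V_g = 0
With fR = 1.30×10⁻⁴ × 1291×10³ m = 168 m/s:
V = [−fR + √((fR)² + 4 fR V_g)]/2 = [−168 + √(168² + 4×168×49)]/2 = 39.6 m/s
Subgeostrophic (V < V_g = 49 m/s), as expected around a low.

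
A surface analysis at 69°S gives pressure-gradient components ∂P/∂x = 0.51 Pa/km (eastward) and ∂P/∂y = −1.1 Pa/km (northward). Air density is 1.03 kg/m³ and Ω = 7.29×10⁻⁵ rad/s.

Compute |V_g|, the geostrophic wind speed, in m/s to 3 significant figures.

Coriolis parameter at 69°S:
f = 2Ω sin φ = 2 × 7.29×10⁻⁵ × sin 69° = 1.36×10⁻⁴ s⁻¹
In the Southern Hemisphere f is negative: f = −1.36×10⁻⁴ s⁻¹.
Component geostrophic relations (x east, y north):
u_g = −(1/(fρ)) ∂P/∂y,  v_g = (1/(fρ)) ∂P/∂x
u_g = −(−1.1×10⁻³)/(−1.36×10⁻⁴ × 1.03) = −7.85 m/s;  v_g = (0.51×10⁻³)/(−1.36×10⁻⁴ × 1.03) = −3.64 m/s
|V_g| = √(u_g² + v_g²) = 8.65 m/s

8.65 m/s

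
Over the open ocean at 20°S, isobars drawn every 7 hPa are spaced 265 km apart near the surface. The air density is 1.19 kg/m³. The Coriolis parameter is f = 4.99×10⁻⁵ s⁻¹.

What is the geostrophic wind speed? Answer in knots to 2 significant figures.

Pressure gradient: |∂P/∂n| = 700 Pa / 265000 m = 2.64×10⁻³ Pa/m
Geostrophic balance (pressure-gradient force = Coriolis force):
V_g = (1/(fρ)) |∂P/∂n| = 2.64×10⁻³ / (4.99×10⁻⁵ × 1.19) = 44.5 m/s
Converting: 44.5 m/s × 1.944 = 86 knots

86 knots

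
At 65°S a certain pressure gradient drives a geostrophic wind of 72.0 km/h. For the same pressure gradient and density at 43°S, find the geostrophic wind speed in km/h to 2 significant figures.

With the same pressure gradient and density, V_g ∝ 1/f ∝ 1/sin φ.
V₂ = V₁ · sin φ₁ / sin φ₂ = 72.0 × sin 65° / sin 43°
V₂ = 72.0 × 0.9063/0.6820 = 96 km/h

96 km/h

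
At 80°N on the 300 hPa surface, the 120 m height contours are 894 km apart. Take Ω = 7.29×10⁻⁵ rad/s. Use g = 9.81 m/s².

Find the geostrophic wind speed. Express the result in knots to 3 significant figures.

Coriolis parameter at 80°N:
f = 2Ω sin φ = 2 × 7.29×10⁻⁵ × sin 80° = 1.44×10⁻⁴ s⁻¹
Height gradient: |∂Z/∂n| = 120 m / 894000 m = 1.34×10⁻⁴
On a pressure surface, geostrophic balance gives V_g = (g/f)|∂Z/∂n|:
V_g = 9.81 × 1.34×10⁻⁴ / 1.44×10⁻⁴ = 9.17 m/s
Converting: 9.17 m/s × 1.944 = 17.8 knots

17.8 knots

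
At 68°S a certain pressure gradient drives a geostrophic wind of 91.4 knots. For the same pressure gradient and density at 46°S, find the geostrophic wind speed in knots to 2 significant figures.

120 knots

With the same pressure gradient and density, V_g ∝ 1/f ∝ 1/sin φ.
V₂ = V₁ · sin φ₁ / sin φ₂ = 91.4 × sin 68° / sin 46°
V₂ = 91.4 × 0.9272/0.7193 = 120 knots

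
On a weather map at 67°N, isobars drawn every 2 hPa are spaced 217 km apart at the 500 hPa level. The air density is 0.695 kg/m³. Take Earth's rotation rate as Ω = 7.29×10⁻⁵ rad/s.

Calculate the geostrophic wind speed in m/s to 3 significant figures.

9.88 m/s

Coriolis parameter at 67°N:
f = 2Ω sin φ = 2 × 7.29×10⁻⁵ × sin 67° = 1.34×10⁻⁴ s⁻¹
Pressure gradient: |∂P/∂n| = 200 Pa / 217000 m = 9.22×10⁻⁴ Pa/m
Geostrophic balance (pressure-gradient force = Coriolis force):
V_g = (1/(fρ)) |∂P/∂n| = 9.22×10⁻⁴ / (1.34×10⁻⁴ × 0.695) = 9.88 m/s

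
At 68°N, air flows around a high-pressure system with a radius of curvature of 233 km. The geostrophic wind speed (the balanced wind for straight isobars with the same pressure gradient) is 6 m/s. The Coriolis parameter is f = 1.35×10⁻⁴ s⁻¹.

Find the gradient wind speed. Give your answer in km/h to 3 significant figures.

Around a high, pressure-gradient force acts outward with centrifugal, so Coriolis balances both:
fV = (1/ρ)|∂P/∂n| + V²/R  →  V² − fR·V + fR·V_g = 0
With fR = 1.35×10⁻⁴ × 233×10³ m = 31.5 m/s:
V = [fR − √((fR)² − 4 fR V_g)]/2 = [31.5 − √(31.5² − 4×31.5×6)]/2 = 8.07 m/s
Supergeostrophic (V > V_g = 6 m/s), as expected around a high.
Converting: 8.07 m/s × 3.6 = 29.1 km/h

29.1 km/h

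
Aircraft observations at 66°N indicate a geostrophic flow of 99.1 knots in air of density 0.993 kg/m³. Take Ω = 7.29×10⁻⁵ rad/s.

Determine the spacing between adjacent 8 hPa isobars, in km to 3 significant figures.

Coriolis parameter at 66°N:
f = 2Ω sin φ = 2 × 7.29×10⁻⁵ × sin 66° = 1.33×10⁻⁴ s⁻¹
Wind speed in SI: 99.1 knots = 51.0 m/s
Geostrophic balance rearranged: |∂P/∂n| = f ρ V_g
|∂P/∂n| = 1.33×10⁻⁴ × 0.993 × 51.0 = 6.74×10⁻³ Pa/m
Isobar spacing: Δn = ΔP/|∂P/∂n| = 800 Pa / 6.74×10⁻³ Pa/m = 118643 m ≈ 119 km

119 km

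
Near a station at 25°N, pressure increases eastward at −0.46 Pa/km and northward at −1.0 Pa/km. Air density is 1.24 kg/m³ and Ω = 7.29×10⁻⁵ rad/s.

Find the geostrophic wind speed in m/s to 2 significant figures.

14 m/s

Coriolis parameter at 25°N:
f = 2Ω sin φ = 2 × 7.29×10⁻⁵ × sin 25° = 6.16×10⁻⁵ s⁻¹
Component geostrophic relations (x east, y north):
u_g = −(1/(fρ)) ∂P/∂y,  v_g = (1/(fρ)) ∂P/∂x
u_g = −(−1.0×10⁻³)/(6.16×10⁻⁵ × 1.24) = 13.1 m/s;  v_g = (−0.46×10⁻³)/(6.16×10⁻⁵ × 1.24) = −6.02 m/s
|V_g| = √(u_g² + v_g²) = 14.4 m/s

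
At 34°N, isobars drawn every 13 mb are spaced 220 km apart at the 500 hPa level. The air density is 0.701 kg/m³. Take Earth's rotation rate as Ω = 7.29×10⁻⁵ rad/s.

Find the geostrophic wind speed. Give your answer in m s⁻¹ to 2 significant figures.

100 m s⁻¹

Coriolis parameter at 34°N:
f = 2Ω sin φ = 2 × 7.29×10⁻⁵ × sin 34° = 8.15×10⁻⁵ s⁻¹
Pressure gradient: |∂P/∂n| = 1300 Pa / 220000 m = 5.91×10⁻³ Pa/m
Geostrophic balance (pressure-gradient force = Coriolis force):
V_g = (1/(fρ)) |∂P/∂n| = 5.91×10⁻³ / (8.15×10⁻⁵ × 0.701) = 103 m/s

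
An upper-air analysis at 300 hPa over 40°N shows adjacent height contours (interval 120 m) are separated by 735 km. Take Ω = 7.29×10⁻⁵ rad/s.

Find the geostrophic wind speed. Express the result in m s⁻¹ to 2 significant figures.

Coriolis parameter at 40°N:
f = 2Ω sin φ = 2 × 7.29×10⁻⁵ × sin 40° = 9.37×10⁻⁵ s⁻¹
Height gradient: |∂Z/∂n| = 120 m / 735000 m = 1.63×10⁻⁴
On a pressure surface, geostrophic balance gives V_g = (g/f)|∂Z/∂n|:
V_g = 9.81 × 1.63×10⁻⁴ / 9.37×10⁻⁵ = 17.1 m/s

17 m s⁻¹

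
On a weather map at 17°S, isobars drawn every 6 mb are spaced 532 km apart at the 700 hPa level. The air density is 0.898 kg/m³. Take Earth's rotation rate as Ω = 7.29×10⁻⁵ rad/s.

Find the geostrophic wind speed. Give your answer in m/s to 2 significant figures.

Coriolis parameter at 17°S:
f = 2Ω sin φ = 2 × 7.29×10⁻⁵ × sin 17° = 4.26×10⁻⁵ s⁻¹
Pressure gradient: |∂P/∂n| = 600 Pa / 532000 m = 1.13×10⁻³ Pa/m
Geostrophic balance (pressure-gradient force = Coriolis force):
V_g = (1/(fρ)) |∂P/∂n| = 1.13×10⁻³ / (4.26×10⁻⁵ × 0.898) = 29.5 m/s

29 m/s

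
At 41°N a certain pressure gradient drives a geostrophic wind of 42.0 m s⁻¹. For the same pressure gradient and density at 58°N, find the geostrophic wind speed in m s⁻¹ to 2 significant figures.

With the same pressure gradient and density, V_g ∝ 1/f ∝ 1/sin φ.
V₂ = V₁ · sin φ₁ / sin φ₂ = 42.0 × sin 41° / sin 58°
V₂ = 42.0 × 0.6561/0.8480 = 32 m s⁻¹

32 m s⁻¹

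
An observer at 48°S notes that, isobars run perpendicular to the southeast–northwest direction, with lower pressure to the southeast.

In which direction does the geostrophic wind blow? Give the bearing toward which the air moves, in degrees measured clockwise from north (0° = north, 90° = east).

045°

The pressure-gradient force points toward the southeast (bearing 135°).
Geostrophic balance: in the Southern Hemisphere the Coriolis force deflects motion to the left, so the geostrophic wind blows 90° to the left of the pressure-gradient force (low pressure on the right).
Rotating 135° by 90° counterclockwise gives 045° — the wind blows toward the northeast.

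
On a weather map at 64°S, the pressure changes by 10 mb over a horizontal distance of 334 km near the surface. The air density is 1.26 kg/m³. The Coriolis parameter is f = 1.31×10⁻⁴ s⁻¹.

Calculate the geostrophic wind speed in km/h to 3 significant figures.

65.3 km/h

Pressure gradient: |∂P/∂n| = 1000 Pa / 334000 m = 2.99×10⁻³ Pa/m
Geostrophic balance (pressure-gradient force = Coriolis force):
V_g = (1/(fρ)) |∂P/∂n| = 2.99×10⁻³ / (1.31×10⁻⁴ × 1.26) = 18.1 m/s
Converting: 18.1 m/s × 3.6 = 65.3 km/h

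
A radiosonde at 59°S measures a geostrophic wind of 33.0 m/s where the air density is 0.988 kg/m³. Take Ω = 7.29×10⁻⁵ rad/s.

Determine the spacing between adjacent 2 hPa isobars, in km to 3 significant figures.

Coriolis parameter at 59°S:
f = 2Ω sin φ = 2 × 7.29×10⁻⁵ × sin 59° = 1.25×10⁻⁴ s⁻¹
Geostrophic balance rearranged: |∂P/∂n| = f ρ V_g
|∂P/∂n| = 1.25×10⁻⁴ × 0.988 × 33.0 = 4.07×10⁻³ Pa/m
Isobar spacing: Δn = ΔP/|∂P/∂n| = 200 Pa / 4.07×10⁻³ Pa/m = 49084 m ≈ 49.1 km

49.1 km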